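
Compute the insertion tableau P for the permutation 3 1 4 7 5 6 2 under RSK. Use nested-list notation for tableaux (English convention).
Insert 3: appended to row 1. P = [[3]].
Insert 1: 1 bumps 3 from row 1; 3 starts row 2. P = [[1], [3]].
Insert 4: appended to row 1. P = [[1, 4], [3]].
Insert 7: appended to row 1. P = [[1, 4, 7], [3]].
Insert 5: 5 bumps 7 from row 1; 7 appends to row 2. P = [[1, 4, 5], [3, 7]].
Insert 6: appended to row 1. P = [[1, 4, 5, 6], [3, 7]].
Insert 2: 2 bumps 4 from row 1; 4 bumps 7 from row 2; 7 starts row 3. P = [[1, 2, 5, 6], [3, 4], [7]].

So P = [[1, 2, 5, 6], [3, 4], [7]].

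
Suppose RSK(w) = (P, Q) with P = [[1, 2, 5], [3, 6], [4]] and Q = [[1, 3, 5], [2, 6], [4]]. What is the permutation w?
4 1 3 2 6 5

Reverse the RSK construction: for i from n down to 1, find the cell of Q containing i, remove the entry at that cell from P, and reverse-bump it up through P; the value ejected from row 1 is w(i).

Step i=6: Q has 6 at row 2, column 2; remove 6 from row 2 of P and reverse-bump: 6 enters row 1 and ejects 5. So w(6) = 5. P is now [[1, 2, 6], [3], [4]].
Step i=5: Q has 5 at row 1, column 3; remove that cell from P, ejecting 6. So w(5) = 6. P is now [[1, 2], [3], [4]].
Step i=4: Q has 4 at row 3, column 1; remove 4 from row 3 of P and reverse-bump: 4 enters row 2 and ejects 3; 3 enters row 1 and ejects 2. So w(4) = 2. P is now [[1, 3], [4]].
Step i=3: Q has 3 at row 1, column 2; remove that cell from P, ejecting 3. So w(3) = 3. P is now [[1], [4]].
Step i=2: Q has 2 at row 2, column 1; remove 4 from row 2 of P and reverse-bump: 4 enters row 1 and ejects 1. So w(2) = 1. P is now [[4]].
Step i=1: Q has 1 at row 1, column 1; remove that cell from P, ejecting 4. So w(1) = 4. P is now [].

So w = 4 1 3 2 6 5.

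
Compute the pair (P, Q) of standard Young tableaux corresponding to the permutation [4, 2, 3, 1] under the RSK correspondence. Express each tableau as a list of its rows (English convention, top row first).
Insert each entry of the permutation into P by Schensted row insertion, recording in Q the position of each new cell.

Insert 4: appended to row 1. P = [[4]].
Insert 2: 2 bumps 4 from row 1; 4 starts row 2. P = [[2], [4]].
Insert 3: appended to row 1. P = [[2, 3], [4]].
Insert 1: 1 bumps 2 from row 1; 2 bumps 4 from row 2; 4 starts row 3. P = [[1, 3], [2], [4]].

So P = [[1, 3], [2], [4]], Q = [[1, 3], [2], [4]].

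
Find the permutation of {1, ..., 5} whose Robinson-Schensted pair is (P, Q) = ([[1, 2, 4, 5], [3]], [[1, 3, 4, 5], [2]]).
Reverse the RSK construction: for i from n down to 1, find the cell of Q containing i, remove the entry at that cell from P, and reverse-bump it up through P; the value ejected from row 1 is w(i).

Step i=5: Q has 5 at row 1, column 4; remove that cell from P, ejecting 5. So w(5) = 5. P is now [[1, 2, 4], [3]].
Step i=4: Q has 4 at row 1, column 3; remove that cell from P, ejecting 4. So w(4) = 4. P is now [[1, 2], [3]].
Step i=3: Q has 3 at row 1, column 2; remove that cell from P, ejecting 2. So w(3) = 2. P is now [[1], [3]].
Step i=2: Q has 2 at row 2, column 1; remove 3 from row 2 of P and reverse-bump: 3 enters row 1 and ejects 1. So w(2) = 1. P is now [[3]].
Step i=1: Q has 1 at row 1, column 1; remove that cell from P, ejecting 3. So w(1) = 3. P is now [].

So w = 3 1 2 4 5.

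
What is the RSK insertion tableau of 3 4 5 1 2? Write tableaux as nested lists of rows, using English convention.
Insert 3: appended to row 1. P = [[3]].
Insert 4: appended to row 1. P = [[3, 4]].
Insert 5: appended to row 1. P = [[3, 4, 5]].
Insert 1: 1 bumps 3 from row 1; 3 starts row 2. P = [[1, 4, 5], [3]].
Insert 2: 2 bumps 4 from row 1; 4 appends to row 2. P = [[1, 2, 5], [3, 4]].

So P = [[1, 2, 5], [3, 4]].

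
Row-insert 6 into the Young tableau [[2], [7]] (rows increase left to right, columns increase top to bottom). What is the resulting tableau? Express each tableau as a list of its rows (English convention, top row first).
[[2, 6], [7]]

6 is larger than every entry of row 1, so it is appended to row 1. The new tableau is [[2, 6], [7]].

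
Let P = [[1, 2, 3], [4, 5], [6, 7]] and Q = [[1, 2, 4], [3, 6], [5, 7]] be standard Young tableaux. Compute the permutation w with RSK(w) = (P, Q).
1 6 4 7 2 5 3

Reverse the RSK construction: for i from n down to 1, find the cell of Q containing i, remove the entry at that cell from P, and reverse-bump it up through P; the value ejected from row 1 is w(i).

Step i=7: Q has 7 at row 3, column 2; remove 7 from row 3 of P and reverse-bump: 7 enters row 2 and ejects 5; 5 enters row 1 and ejects 3. So w(7) = 3. P is now [[1, 2, 5], [4, 7], [6]].
Step i=6: Q has 6 at row 2, column 2; remove 7 from row 2 of P and reverse-bump: 7 enters row 1 and ejects 5. So w(6) = 5. P is now [[1, 2, 7], [4], [6]].
Step i=5: Q has 5 at row 3, column 1; remove 6 from row 3 of P and reverse-bump: 6 enters row 2 and ejects 4; 4 enters row 1 and ejects 2. So w(5) = 2. P is now [[1, 4, 7], [6]].
Step i=4: Q has 4 at row 1, column 3; remove that cell from P, ejecting 7. So w(4) = 7. P is now [[1, 4], [6]].
Step i=3: Q has 3 at row 2, column 1; remove 6 from row 2 of P and reverse-bump: 6 enters row 1 and ejects 4. So w(3) = 4. P is now [[1, 6]].
Step i=2: Q has 2 at row 1, column 2; remove that cell from P, ejecting 6. So w(2) = 6. P is now [[1]].
Step i=1: Q has 1 at row 1, column 1; remove that cell from P, ejecting 1. So w(1) = 1. P is now [].

So w = 1 6 4 7 2 5 3.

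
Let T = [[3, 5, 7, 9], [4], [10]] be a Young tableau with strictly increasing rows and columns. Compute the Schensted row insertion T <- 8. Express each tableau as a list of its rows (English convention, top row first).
[[3, 5, 7, 8], [4, 9], [10]]

In row 1, 8 replaces 9 (the leftmost entry greater than 8); 9 is bumped to row 2. 9 is appended to row 2. The new tableau is [[3, 5, 7, 8], [4, 9], [10]].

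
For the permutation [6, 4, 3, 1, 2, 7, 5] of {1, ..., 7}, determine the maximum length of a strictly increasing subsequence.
3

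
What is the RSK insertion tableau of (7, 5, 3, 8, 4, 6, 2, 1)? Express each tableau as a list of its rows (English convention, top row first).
P = [[1, 4, 6], [2, 8], [3], [5], [7]]

Insert 7: appended to row 1. P = [[7]].
Insert 5: 5 bumps 7 from row 1; 7 starts row 2. P = [[5], [7]].
Insert 3: 3 bumps 5 from row 1; 5 bumps 7 from row 2; 7 starts row 3. P = [[3], [5], [7]].
Insert 8: appended to row 1. P = [[3, 8], [5], [7]].
Insert 4: 4 bumps 8 from row 1; 8 appends to row 2. P = [[3, 4], [5, 8], [7]].
Insert 6: appended to row 1. P = [[3, 4, 6], [5, 8], [7]].
Insert 2: 2 bumps 3 from row 1; 3 bumps 5 from row 2; 5 bumps 7 from row 3; 7 starts row 4. P = [[2, 4, 6], [3, 8], [5], [7]].
Insert 1: 1 bumps 2 from row 1; 2 bumps 3 from row 2; 3 bumps 5 from row 3; 5 bumps 7 from row 4; 7 starts row 5. P = [[1, 4, 6], [2, 8], [3], [5], [7]].

So P = [[1, 4, 6], [2, 8], [3], [5], [7]].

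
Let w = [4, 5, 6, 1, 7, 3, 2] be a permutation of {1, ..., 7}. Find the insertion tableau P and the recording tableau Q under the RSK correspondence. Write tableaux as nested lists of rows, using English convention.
P = [[1, 2, 6, 7], [3, 5], [4]], Q = [[1, 2, 3, 5], [4, 6], [7]]

Insert each entry of the permutation into P by Schensted row insertion, recording in Q the position of each new cell.

Insert 4: appended to row 1. P = [[4]].
Insert 5: appended to row 1. P = [[4, 5]].
Insert 6: appended to row 1. P = [[4, 5, 6]].
Insert 1: 1 bumps 4 from row 1; 4 starts row 2. P = [[1, 5, 6], [4]].
Insert 7: appended to row 1. P = [[1, 5, 6, 7], [4]].
Insert 3: 3 bumps 5 from row 1; 5 appends to row 2. P = [[1, 3, 6, 7], [4, 5]].
Insert 2: 2 bumps 3 from row 1; 3 bumps 4 from row 2; 4 starts row 3. P = [[1, 2, 6, 7], [3, 5], [4]].

So P = [[1, 2, 6, 7], [3, 5], [4]], Q = [[1, 2, 3, 5], [4, 6], [7]].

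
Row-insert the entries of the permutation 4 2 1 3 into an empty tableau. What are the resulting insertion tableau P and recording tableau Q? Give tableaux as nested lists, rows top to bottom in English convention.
P = [[1, 3], [2], [4]], Q = [[1, 4], [2], [3]]

Insert each entry of the permutation into P by Schensted row insertion, recording in Q the position of each new cell.

After inserting 4: P = [[4]].
After inserting 2: P = [[2], [4]].
After inserting 1: P = [[1], [2], [4]].
After inserting 3: P = [[1, 3], [2], [4]].

So P = [[1, 3], [2], [4]], Q = [[1, 4], [2], [3]].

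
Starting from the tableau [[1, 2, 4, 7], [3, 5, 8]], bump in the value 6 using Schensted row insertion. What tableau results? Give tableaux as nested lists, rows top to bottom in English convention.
[[1, 2, 4, 6], [3, 5, 7], [8]]

In row 1, 6 replaces 7 (the leftmost entry greater than 6); 7 is bumped to row 2. In row 2, 7 replaces 8 (the leftmost entry greater than 7); 8 is bumped to row 3. 8 starts a new row 3. The new tableau is [[1, 2, 4, 6], [3, 5, 7], [8]].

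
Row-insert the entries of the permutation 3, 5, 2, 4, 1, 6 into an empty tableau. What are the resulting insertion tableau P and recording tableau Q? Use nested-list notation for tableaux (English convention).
Insert each entry of the permutation into P by Schensted row insertion, recording in Q the position of each new cell.

Insert 3: appended to row 1. P = [[3]], Q = [[1]].
Insert 5: appended to row 1. P = [[3, 5]], Q = [[1, 2]].
Insert 2: 2 bumps 3 from row 1; 3 starts row 2. P = [[2, 5], [3]], Q = [[1, 2], [3]].
Insert 4: 4 bumps 5 from row 1; 5 appends to row 2. P = [[2, 4], [3, 5]], Q = [[1, 2], [3, 4]].
Insert 1: 1 bumps 2 from row 1; 2 bumps 3 from row 2; 3 starts row 3. P = [[1, 4], [2, 5], [3]], Q = [[1, 2], [3, 4], [5]].
Insert 6: appended to row 1. P = [[1, 4, 6], [2, 5], [3]], Q = [[1, 2, 6], [3, 4], [5]].

So P = [[1, 4, 6], [2, 5], [3]], Q = [[1, 2, 6], [3, 4], [5]].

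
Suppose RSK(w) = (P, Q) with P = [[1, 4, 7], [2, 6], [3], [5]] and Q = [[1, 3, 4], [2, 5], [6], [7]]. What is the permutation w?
5 3 6 7 4 2 1

Reverse the RSK construction: for i from n down to 1, find the cell of Q containing i, remove the entry at that cell from P, and reverse-bump it up through P; the value ejected from row 1 is w(i).

Step i=7: Q has 7 at row 4, column 1; remove 5 from row 4 of P and reverse-bump: 5 enters row 3 and ejects 3; 3 enters row 2 and ejects 2; 2 enters row 1 and ejects 1. So w(7) = 1. P is now [[2, 4, 7], [3, 6], [5]].
Step i=6: Q has 6 at row 3, column 1; remove 5 from row 3 of P and reverse-bump: 5 enters row 2 and ejects 3; 3 enters row 1 and ejects 2. So w(6) = 2. P is now [[3, 4, 7], [5, 6]].
Step i=5: Q has 5 at row 2, column 2; remove 6 from row 2 of P and reverse-bump: 6 enters row 1 and ejects 4. So w(5) = 4. P is now [[3, 6, 7], [5]].
Step i=4: Q has 4 at row 1, column 3; remove that cell from P, ejecting 7. So w(4) = 7. P is now [[3, 6], [5]].
Step i=3: Q has 3 at row 1, column 2; remove that cell from P, ejecting 6. So w(3) = 6. P is now [[3], [5]].
Step i=2: Q has 2 at row 2, column 1; remove 5 from row 2 of P and reverse-bump: 5 enters row 1 and ejects 3. So w(2) = 3. P is now [[5]].
Step i=1: Q has 1 at row 1, column 1; remove that cell from P, ejecting 5. So w(1) = 5. P is now [].

So w = 5 3 6 7 4 2 1.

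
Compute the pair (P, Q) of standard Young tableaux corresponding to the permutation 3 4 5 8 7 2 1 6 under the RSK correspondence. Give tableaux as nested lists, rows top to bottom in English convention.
P = [[1, 4, 5, 6], [2, 7], [3], [8]], Q = [[1, 2, 3, 4], [5, 8], [6], [7]]

Insert each entry of the permutation into P by Schensted row insertion, recording in Q the position of each new cell.

Insert 3: appended to row 1. P = [[3]].
Insert 4: appended to row 1. P = [[3, 4]].
Insert 5: appended to row 1. P = [[3, 4, 5]].
Insert 8: appended to row 1. P = [[3, 4, 5, 8]].
Insert 7: 7 bumps 8 from row 1; 8 starts row 2. P = [[3, 4, 5, 7], [8]].
Insert 2: 2 bumps 3 from row 1; 3 bumps 8 from row 2; 8 starts row 3. P = [[2, 4, 5, 7], [3], [8]].
Insert 1: 1 bumps 2 from row 1; 2 bumps 3 from row 2; 3 bumps 8 from row 3; 8 starts row 4. P = [[1, 4, 5, 7], [2], [3], [8]].
Insert 6: 6 bumps 7 from row 1; 7 appends to row 2. P = [[1, 4, 5, 6], [2, 7], [3], [8]].

So P = [[1, 4, 5, 6], [2, 7], [3], [8]], Q = [[1, 2, 3, 4], [5, 8], [6], [7]].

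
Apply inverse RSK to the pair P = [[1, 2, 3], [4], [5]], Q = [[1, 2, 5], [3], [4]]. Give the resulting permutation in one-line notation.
1 5 4 2 3

Reverse the RSK construction: for i from n down to 1, find the cell of Q containing i, remove the entry at that cell from P, and reverse-bump it up through P; the value ejected from row 1 is w(i).

Step i=5: Q has 5 at row 1, column 3; remove that cell from P, ejecting 3. So w(5) = 3. P is now [[1, 2], [4], [5]].
Step i=4: Q has 4 at row 3, column 1; remove 5 from row 3 of P and reverse-bump: 5 enters row 2 and ejects 4; 4 enters row 1 and ejects 2. So w(4) = 2. P is now [[1, 4], [5]].
Step i=3: Q has 3 at row 2, column 1; remove 5 from row 2 of P and reverse-bump: 5 enters row 1 and ejects 4. So w(3) = 4. P is now [[1, 5]].
Step i=2: Q has 2 at row 1, column 2; remove that cell from P, ejecting 5. So w(2) = 5. P is now [[1]].
Step i=1: Q has 1 at row 1, column 1; remove that cell from P, ejecting 1. So w(1) = 1. P is now [].

So w = 1 5 4 2 3.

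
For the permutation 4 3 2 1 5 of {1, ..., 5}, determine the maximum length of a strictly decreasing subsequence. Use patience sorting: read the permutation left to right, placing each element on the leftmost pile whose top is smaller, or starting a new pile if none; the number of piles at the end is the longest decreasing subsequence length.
4

4: new pile. tops = [4]
3: new pile. tops = [4, 3]
2: new pile. tops = [4, 3, 2]
1: new pile. tops = [4, 3, 2, 1]
5: onto pile 1 (replacing 4). tops = [5, 3, 2, 1]

4 piles, so the longest decreasing subsequence has length 4.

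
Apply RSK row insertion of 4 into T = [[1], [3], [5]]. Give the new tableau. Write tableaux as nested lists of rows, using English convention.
4 is larger than every entry of row 1, so it is appended to row 1. The new tableau is [[1, 4], [3], [5]].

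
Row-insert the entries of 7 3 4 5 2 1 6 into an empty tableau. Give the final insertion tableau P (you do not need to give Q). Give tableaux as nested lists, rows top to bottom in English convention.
Insert 7: appended to row 1. P = [[7]].
Insert 3: 3 bumps 7 from row 1; 7 starts row 2. P = [[3], [7]].
Insert 4: appended to row 1. P = [[3, 4], [7]].
Insert 5: appended to row 1. P = [[3, 4, 5], [7]].
Insert 2: 2 bumps 3 from row 1; 3 bumps 7 from row 2; 7 starts row 3. P = [[2, 4, 5], [3], [7]].
Insert 1: 1 bumps 2 from row 1; 2 bumps 3 from row 2; 3 bumps 7 from row 3; 7 starts row 4. P = [[1, 4, 5], [2], [3], [7]].
Insert 6: appended to row 1. P = [[1, 4, 5, 6], [2], [3], [7]].

So P = [[1, 4, 5, 6], [2], [3], [7]].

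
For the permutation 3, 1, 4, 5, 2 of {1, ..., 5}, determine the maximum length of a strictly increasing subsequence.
3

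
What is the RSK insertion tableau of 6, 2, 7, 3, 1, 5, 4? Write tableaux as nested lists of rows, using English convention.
Insert 6: appended to row 1. P = [[6]].
Insert 2: 2 bumps 6 from row 1; 6 starts row 2. P = [[2], [6]].
Insert 7: appended to row 1. P = [[2, 7], [6]].
Insert 3: 3 bumps 7 from row 1; 7 appends to row 2. P = [[2, 3], [6, 7]].
Insert 1: 1 bumps 2 from row 1; 2 bumps 6 from row 2; 6 starts row 3. P = [[1, 3], [2, 7], [6]].
Insert 5: appended to row 1. P = [[1, 3, 5], [2, 7], [6]].
Insert 4: 4 bumps 5 from row 1; 5 bumps 7 from row 2; 7 appends to row 3. P = [[1, 3, 4], [2, 5], [6, 7]].

So P = [[1, 3, 4], [2, 5], [6, 7]].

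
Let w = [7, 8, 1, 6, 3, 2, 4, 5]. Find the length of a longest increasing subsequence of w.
4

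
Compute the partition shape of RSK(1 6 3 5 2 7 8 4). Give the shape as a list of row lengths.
Row-insert each entry into an empty tableau.

After inserting 1: P = [[1]].
After inserting 6: P = [[1, 6]].
After inserting 3: P = [[1, 3], [6]].
After inserting 5: P = [[1, 3, 5], [6]].
After inserting 2: P = [[1, 2, 5], [3], [6]].
After inserting 7: P = [[1, 2, 5, 7], [3], [6]].
After inserting 8: P = [[1, 2, 5, 7, 8], [3], [6]].
After inserting 4: P = [[1, 2, 4, 7, 8], [3, 5], [6]].

The final insertion tableau P = [[1, 2, 4, 7, 8], [3, 5], [6]] has shape [5, 2, 1].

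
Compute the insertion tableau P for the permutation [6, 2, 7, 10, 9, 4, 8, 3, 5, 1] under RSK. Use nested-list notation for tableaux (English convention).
Insert 6: appended to row 1. P = [[6]].
Insert 2: 2 bumps 6 from row 1; 6 starts row 2. P = [[2], [6]].
Insert 7: appended to row 1. P = [[2, 7], [6]].
Insert 10: appended to row 1. P = [[2, 7, 10], [6]].
Insert 9: 9 bumps 10 from row 1; 10 appends to row 2. P = [[2, 7, 9], [6, 10]].
Insert 4: 4 bumps 7 from row 1; 7 bumps 10 from row 2; 10 starts row 3. P = [[2, 4, 9], [6, 7], [10]].
Insert 8: 8 bumps 9 from row 1; 9 appends to row 2. P = [[2, 4, 8], [6, 7, 9], [10]].
Insert 3: 3 bumps 4 from row 1; 4 bumps 6 from row 2; 6 bumps 10 from row 3; 10 starts row 4. P = [[2, 3, 8], [4, 7, 9], [6], [10]].
Insert 5: 5 bumps 8 from row 1; 8 bumps 9 from row 2; 9 appends to row 3. P = [[2, 3, 5], [4, 7, 8], [6, 9], [10]].
Insert 1: 1 bumps 2 from row 1; 2 bumps 4 from row 2; 4 bumps 6 from row 3; 6 bumps 10 from row 4; 10 starts row 5. P = [[1, 3, 5], [2, 7, 8], [4, 9], [6], [10]].

So P = [[1, 3, 5], [2, 7, 8], [4, 9], [6], [10]].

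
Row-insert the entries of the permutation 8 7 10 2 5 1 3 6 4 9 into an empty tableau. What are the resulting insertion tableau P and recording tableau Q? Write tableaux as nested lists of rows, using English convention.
Insert each entry of the permutation into P by Schensted row insertion, recording in Q the position of each new cell.

Insert 8: appended to row 1. P = [[8]], Q = [[1]].
Insert 7: 7 bumps 8 from row 1; 8 starts row 2. P = [[7], [8]], Q = [[1], [2]].
Insert 10: appended to row 1. P = [[7, 10], [8]], Q = [[1, 3], [2]].
Insert 2: 2 bumps 7 from row 1; 7 bumps 8 from row 2; 8 starts row 3. P = [[2, 10], [7], [8]], Q = [[1, 3], [2], [4]].
Insert 5: 5 bumps 10 from row 1; 10 appends to row 2. P = [[2, 5], [7, 10], [8]], Q = [[1, 3], [2, 5], [4]].
Insert 1: 1 bumps 2 from row 1; 2 bumps 7 from row 2; 7 bumps 8 from row 3; 8 starts row 4. P = [[1, 5], [2, 10], [7], [8]], Q = [[1, 3], [2, 5], [4], [6]].
Insert 3: 3 bumps 5 from row 1; 5 bumps 10 from row 2; 10 appends to row 3. P = [[1, 3], [2, 5], [7, 10], [8]], Q = [[1, 3], [2, 5], [4, 7], [6]].
Insert 6: appended to row 1. P = [[1, 3, 6], [2, 5], [7, 10], [8]], Q = [[1, 3, 8], [2, 5], [4, 7], [6]].
Insert 4: 4 bumps 6 from row 1; 6 appends to row 2. P = [[1, 3, 4], [2, 5, 6], [7, 10], [8]], Q = [[1, 3, 8], [2, 5, 9], [4, 7], [6]].
Insert 9: appended to row 1. P = [[1, 3, 4, 9], [2, 5, 6], [7, 10], [8]], Q = [[1, 3, 8, 10], [2, 5, 9], [4, 7], [6]].

So P = [[1, 3, 4, 9], [2, 5, 6], [7, 10], [8]], Q = [[1, 3, 8, 10], [2, 5, 9], [4, 7], [6]].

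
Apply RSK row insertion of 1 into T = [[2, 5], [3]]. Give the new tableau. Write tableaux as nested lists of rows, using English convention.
In row 1, 1 replaces 2 (the leftmost entry greater than 1); 2 is bumped to row 2. In row 2, 2 replaces 3 (the leftmost entry greater than 2); 3 is bumped to row 3. 3 starts a new row 3. The new tableau is [[1, 5], [2], [3]].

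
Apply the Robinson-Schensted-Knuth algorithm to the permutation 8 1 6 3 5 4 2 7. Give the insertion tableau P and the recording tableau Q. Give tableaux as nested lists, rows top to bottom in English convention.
P = [[1, 2, 4, 7], [3], [5], [6], [8]], Q = [[1, 3, 5, 8], [2], [4], [6], [7]]

Insert each entry of the permutation into P by Schensted row insertion, recording in Q the position of each new cell.

Insert 8: appended to row 1. P = [[8]], Q = [[1]].
Insert 1: 1 bumps 8 from row 1; 8 starts row 2. P = [[1], [8]], Q = [[1], [2]].
Insert 6: appended to row 1. P = [[1, 6], [8]], Q = [[1, 3], [2]].
Insert 3: 3 bumps 6 from row 1; 6 bumps 8 from row 2; 8 starts row 3. P = [[1, 3], [6], [8]], Q = [[1, 3], [2], [4]].
Insert 5: appended to row 1. P = [[1, 3, 5], [6], [8]], Q = [[1, 3, 5], [2], [4]].
Insert 4: 4 bumps 5 from row 1; 5 bumps 6 from row 2; 6 bumps 8 from row 3; 8 starts row 4. P = [[1, 3, 4], [5], [6], [8]], Q = [[1, 3, 5], [2], [4], [6]].
Insert 2: 2 bumps 3 from row 1; 3 bumps 5 from row 2; 5 bumps 6 from row 3; 6 bumps 8 from row 4; 8 starts row 5. P = [[1, 2, 4], [3], [5], [6], [8]], Q = [[1, 3, 5], [2], [4], [6], [7]].
Insert 7: appended to row 1. P = [[1, 2, 4, 7], [3], [5], [6], [8]], Q = [[1, 3, 5, 8], [2], [4], [6], [7]].

So P = [[1, 2, 4, 7], [3], [5], [6], [8]], Q = [[1, 3, 5, 8], [2], [4], [6], [7]].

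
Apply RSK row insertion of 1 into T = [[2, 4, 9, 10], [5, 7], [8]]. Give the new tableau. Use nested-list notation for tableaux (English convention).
In row 1, 1 replaces 2 (the leftmost entry greater than 1); 2 is bumped to row 2. In row 2, 2 replaces 5 (the leftmost entry greater than 2); 5 is bumped to row 3. In row 3, 5 replaces 8 (the leftmost entry greater than 5); 8 is bumped to row 4. 8 starts a new row 4. The new tableau is [[1, 4, 9, 10], [2, 7], [5], [8]].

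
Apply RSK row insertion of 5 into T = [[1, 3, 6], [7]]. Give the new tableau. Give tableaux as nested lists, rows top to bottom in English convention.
In row 1, 5 replaces 6 (the leftmost entry greater than 5); 6 is bumped to row 2. In row 2, 6 replaces 7 (the leftmost entry greater than 6); 7 is bumped to row 3. 7 starts a new row 3. The new tableau is [[1, 3, 5], [6], [7]].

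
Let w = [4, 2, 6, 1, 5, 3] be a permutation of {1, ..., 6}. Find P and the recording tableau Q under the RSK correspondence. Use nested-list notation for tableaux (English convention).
P = [[1, 3], [2, 5], [4, 6]], Q = [[1, 3], [2, 5], [4, 6]]

Insert each entry of the permutation into P by Schensted row insertion, recording in Q the position of each new cell.

Insert 4: appended to row 1. P = [[4]].
Insert 2: 2 bumps 4 from row 1; 4 starts row 2. P = [[2], [4]].
Insert 6: appended to row 1. P = [[2, 6], [4]].
Insert 1: 1 bumps 2 from row 1; 2 bumps 4 from row 2; 4 starts row 3. P = [[1, 6], [2], [4]].
Insert 5: 5 bumps 6 from row 1; 6 appends to row 2. P = [[1, 5], [2, 6], [4]].
Insert 3: 3 bumps 5 from row 1; 5 bumps 6 from row 2; 6 appends to row 3. P = [[1, 3], [2, 5], [4, 6]].

So P = [[1, 3], [2, 5], [4, 6]], Q = [[1, 3], [2, 5], [4, 6]].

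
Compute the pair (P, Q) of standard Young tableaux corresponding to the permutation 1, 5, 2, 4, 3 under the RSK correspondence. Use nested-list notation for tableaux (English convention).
P = [[1, 2, 3], [4], [5]], Q = [[1, 2, 4], [3], [5]]

Insert each entry of the permutation into P by Schensted row insertion, recording in Q the position of each new cell.

Insert 1: appended to row 1. P = [[1]].
Insert 5: appended to row 1. P = [[1, 5]].
Insert 2: 2 bumps 5 from row 1; 5 starts row 2. P = [[1, 2], [5]].
Insert 4: appended to row 1. P = [[1, 2, 4], [5]].
Insert 3: 3 bumps 4 from row 1; 4 bumps 5 from row 2; 5 starts row 3. P = [[1, 2, 3], [4], [5]].

So P = [[1, 2, 3], [4], [5]], Q = [[1, 2, 4], [3], [5]].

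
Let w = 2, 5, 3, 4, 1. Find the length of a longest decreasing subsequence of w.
3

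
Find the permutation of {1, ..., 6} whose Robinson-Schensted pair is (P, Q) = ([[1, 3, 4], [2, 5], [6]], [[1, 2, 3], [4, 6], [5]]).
Reverse the RSK construction: for i from n down to 1, find the cell of Q containing i, remove the entry at that cell from P, and reverse-bump it up through P; the value ejected from row 1 is w(i).

Step i=6: Q has 6 at row 2, column 2; remove 5 from row 2 of P and reverse-bump: 5 enters row 1 and ejects 4. So w(6) = 4. P is now [[1, 3, 5], [2], [6]].
Step i=5: Q has 5 at row 3, column 1; remove 6 from row 3 of P and reverse-bump: 6 enters row 2 and ejects 2; 2 enters row 1 and ejects 1. So w(5) = 1. P is now [[2, 3, 5], [6]].
Step i=4: Q has 4 at row 2, column 1; remove 6 from row 2 of P and reverse-bump: 6 enters row 1 and ejects 5. So w(4) = 5. P is now [[2, 3, 6]].
Step i=3: Q has 3 at row 1, column 3; remove that cell from P, ejecting 6. So w(3) = 6. P is now [[2, 3]].
Step i=2: Q has 2 at row 1, column 2; remove that cell from P, ejecting 3. So w(2) = 3. P is now [[2]].
Step i=1: Q has 1 at row 1, column 1; remove that cell from P, ejecting 2. So w(1) = 2. P is now [].

So w = 2 3 6 5 1 4.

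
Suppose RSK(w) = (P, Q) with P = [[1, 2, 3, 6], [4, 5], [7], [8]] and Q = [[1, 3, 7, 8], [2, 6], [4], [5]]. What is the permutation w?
Reverse the RSK construction: for i from n down to 1, find the cell of Q containing i, remove the entry at that cell from P, and reverse-bump it up through P; the value ejected from row 1 is w(i).

Step i=8: Q has 8 at row 1, column 4; remove that cell from P, ejecting 6. So w(8) = 6. P is now [[1, 2, 3], [4, 5], [7], [8]].
Step i=7: Q has 7 at row 1, column 3; remove that cell from P, ejecting 3. So w(7) = 3. P is now [[1, 2], [4, 5], [7], [8]].
Step i=6: Q has 6 at row 2, column 2; remove 5 from row 2 of P and reverse-bump: 5 enters row 1 and ejects 2. So w(6) = 2. P is now [[1, 5], [4], [7], [8]].
Step i=5: Q has 5 at row 4, column 1; remove 8 from row 4 of P and reverse-bump: 8 enters row 3 and ejects 7; 7 enters row 2 and ejects 4; 4 enters row 1 and ejects 1. So w(5) = 1. P is now [[4, 5], [7], [8]].
Step i=4: Q has 4 at row 3, column 1; remove 8 from row 3 of P and reverse-bump: 8 enters row 2 and ejects 7; 7 enters row 1 and ejects 5. So w(4) = 5. P is now [[4, 7], [8]].
Step i=3: Q has 3 at row 1, column 2; remove that cell from P, ejecting 7. So w(3) = 7. P is now [[4], [8]].
Step i=2: Q has 2 at row 2, column 1; remove 8 from row 2 of P and reverse-bump: 8 enters row 1 and ejects 4. So w(2) = 4. P is now [[8]].
Step i=1: Q has 1 at row 1, column 1; remove that cell from P, ejecting 8. So w(1) = 8. P is now [].

So w = 8 4 7 5 1 2 3 6.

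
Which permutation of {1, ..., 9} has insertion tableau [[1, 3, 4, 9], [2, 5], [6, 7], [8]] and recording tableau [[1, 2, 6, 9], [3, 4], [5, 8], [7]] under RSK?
6 8 2 7 3 5 1 4 9

Reverse the RSK construction: for i from n down to 1, find the cell of Q containing i, remove the entry at that cell from P, and reverse-bump it up through P; the value ejected from row 1 is w(i).

Step i=9: Q has 9 at row 1, column 4; remove that cell from P, ejecting 9. So w(9) = 9. P is now [[1, 3, 4], [2, 5], [6, 7], [8]].
Step i=8: Q has 8 at row 3, column 2; remove 7 from row 3 of P and reverse-bump: 7 enters row 2 and ejects 5; 5 enters row 1 and ejects 4. So w(8) = 4. P is now [[1, 3, 5], [2, 7], [6], [8]].
Step i=7: Q has 7 at row 4, column 1; remove 8 from row 4 of P and reverse-bump: 8 enters row 3 and ejects 6; 6 enters row 2 and ejects 2; 2 enters row 1 and ejects 1. So w(7) = 1. P is now [[2, 3, 5], [6, 7], [8]].
Step i=6: Q has 6 at row 1, column 3; remove that cell from P, ejecting 5. So w(6) = 5. P is now [[2, 3], [6, 7], [8]].
Step i=5: Q has 5 at row 3, column 1; remove 8 from row 3 of P and reverse-bump: 8 enters row 2 and ejects 7; 7 enters row 1 and ejects 3. So w(5) = 3. P is now [[2, 7], [6, 8]].
Step i=4: Q has 4 at row 2, column 2; remove 8 from row 2 of P and reverse-bump: 8 enters row 1 and ejects 7. So w(4) = 7. P is now [[2, 8], [6]].
Step i=3: Q has 3 at row 2, column 1; remove 6 from row 2 of P and reverse-bump: 6 enters row 1 and ejects 2. So w(3) = 2. P is now [[6, 8]].
Step i=2: Q has 2 at row 1, column 2; remove that cell from P, ejecting 8. So w(2) = 8. P is now [[6]].
Step i=1: Q has 1 at row 1, column 1; remove that cell from P, ejecting 6. So w(1) = 6. P is now [].

So w = 6 8 2 7 3 5 1 4 9.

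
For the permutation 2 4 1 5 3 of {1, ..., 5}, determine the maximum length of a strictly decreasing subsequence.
2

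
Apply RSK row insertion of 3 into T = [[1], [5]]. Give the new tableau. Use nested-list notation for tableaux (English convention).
[[1, 3], [5]]

3 is larger than every entry of row 1, so it is appended to row 1. The new tableau is [[1, 3], [5]].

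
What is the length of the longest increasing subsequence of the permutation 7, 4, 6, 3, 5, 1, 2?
2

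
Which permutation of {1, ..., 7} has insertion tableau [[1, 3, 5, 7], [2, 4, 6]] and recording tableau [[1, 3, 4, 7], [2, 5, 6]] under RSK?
2 1 4 6 3 5 7

Reverse the RSK construction: for i from n down to 1, find the cell of Q containing i, remove the entry at that cell from P, and reverse-bump it up through P; the value ejected from row 1 is w(i).

Step i=7: Q has 7 at row 1, column 4; remove that cell from P, ejecting 7. So w(7) = 7. P is now [[1, 3, 5], [2, 4, 6]].
Step i=6: Q has 6 at row 2, column 3; remove 6 from row 2 of P and reverse-bump: 6 enters row 1 and ejects 5. So w(6) = 5. P is now [[1, 3, 6], [2, 4]].
Step i=5: Q has 5 at row 2, column 2; remove 4 from row 2 of P and reverse-bump: 4 enters row 1 and ejects 3. So w(5) = 3. P is now [[1, 4, 6], [2]].
Step i=4: Q has 4 at row 1, column 3; remove that cell from P, ejecting 6. So w(4) = 6. P is now [[1, 4], [2]].
Step i=3: Q has 3 at row 1, column 2; remove that cell from P, ejecting 4. So w(3) = 4. P is now [[1], [2]].
Step i=2: Q has 2 at row 2, column 1; remove 2 from row 2 of P and reverse-bump: 2 enters row 1 and ejects 1. So w(2) = 1. P is now [[2]].
Step i=1: Q has 1 at row 1, column 1; remove that cell from P, ejecting 2. So w(1) = 2. P is now [].

So w = 2 1 4 6 3 5 7.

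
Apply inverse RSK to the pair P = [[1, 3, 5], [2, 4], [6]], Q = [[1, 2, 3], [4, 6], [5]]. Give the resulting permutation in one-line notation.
2 4 6 5 1 3

Reverse the RSK construction: for i from n down to 1, find the cell of Q containing i, remove the entry at that cell from P, and reverse-bump it up through P; the value ejected from row 1 is w(i).

Step i=6: Q has 6 at row 2, column 2; remove 4 from row 2 of P and reverse-bump: 4 enters row 1 and ejects 3. So w(6) = 3. P is now [[1, 4, 5], [2], [6]].
Step i=5: Q has 5 at row 3, column 1; remove 6 from row 3 of P and reverse-bump: 6 enters row 2 and ejects 2; 2 enters row 1 and ejects 1. So w(5) = 1. P is now [[2, 4, 5], [6]].
Step i=4: Q has 4 at row 2, column 1; remove 6 from row 2 of P and reverse-bump: 6 enters row 1 and ejects 5. So w(4) = 5. P is now [[2, 4, 6]].
Step i=3: Q has 3 at row 1, column 3; remove that cell from P, ejecting 6. So w(3) = 6. P is now [[2, 4]].
Step i=2: Q has 2 at row 1, column 2; remove that cell from P, ejecting 4. So w(2) = 4. P is now [[2]].
Step i=1: Q has 1 at row 1, column 1; remove that cell from P, ejecting 2. So w(1) = 2. P is now [].

So w = 2 4 6 5 1 3.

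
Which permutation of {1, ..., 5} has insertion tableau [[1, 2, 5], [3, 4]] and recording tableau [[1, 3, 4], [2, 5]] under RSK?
Reverse the RSK construction: for i from n down to 1, find the cell of Q containing i, remove the entry at that cell from P, and reverse-bump it up through P; the value ejected from row 1 is w(i).

Step i=5: Q has 5 at row 2, column 2; remove 4 from row 2 of P and reverse-bump: 4 enters row 1 and ejects 2. So w(5) = 2. P is now [[1, 4, 5], [3]].
Step i=4: Q has 4 at row 1, column 3; remove that cell from P, ejecting 5. So w(4) = 5. P is now [[1, 4], [3]].
Step i=3: Q has 3 at row 1, column 2; remove that cell from P, ejecting 4. So w(3) = 4. P is now [[1], [3]].
Step i=2: Q has 2 at row 2, column 1; remove 3 from row 2 of P and reverse-bump: 3 enters row 1 and ejects 1. So w(2) = 1. P is now [[3]].
Step i=1: Q has 1 at row 1, column 1; remove that cell from P, ejecting 3. So w(1) = 3. P is now [].

So w = 3 1 4 5 2.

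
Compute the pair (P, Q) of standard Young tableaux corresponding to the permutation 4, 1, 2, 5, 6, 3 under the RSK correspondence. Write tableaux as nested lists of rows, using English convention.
Insert each entry of the permutation into P by Schensted row insertion, recording in Q the position of each new cell.

Insert 4: appended to row 1. P = [[4]].
Insert 1: 1 bumps 4 from row 1; 4 starts row 2. P = [[1], [4]].
Insert 2: appended to row 1. P = [[1, 2], [4]].
Insert 5: appended to row 1. P = [[1, 2, 5], [4]].
Insert 6: appended to row 1. P = [[1, 2, 5, 6], [4]].
Insert 3: 3 bumps 5 from row 1; 5 appends to row 2. P = [[1, 2, 3, 6], [4, 5]].

So P = [[1, 2, 3, 6], [4, 5]], Q = [[1, 3, 4, 5], [2, 6]].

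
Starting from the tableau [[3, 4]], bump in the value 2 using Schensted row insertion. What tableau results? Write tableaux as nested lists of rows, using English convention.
In row 1, 2 replaces 3 (the leftmost entry greater than 2); 3 is bumped to row 2. 3 starts a new row 2. The new tableau is [[2, 4], [3]].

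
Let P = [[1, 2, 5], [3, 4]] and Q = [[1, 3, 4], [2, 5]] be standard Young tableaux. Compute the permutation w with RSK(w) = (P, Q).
3 1 4 5 2

Reverse the RSK construction: for i from n down to 1, find the cell of Q containing i, remove the entry at that cell from P, and reverse-bump it up through P; the value ejected from row 1 is w(i).

Step i=5: Q has 5 at row 2, column 2; remove 4 from row 2 of P and reverse-bump: 4 enters row 1 and ejects 2. So w(5) = 2. P is now [[1, 4, 5], [3]].
Step i=4: Q has 4 at row 1, column 3; remove that cell from P, ejecting 5. So w(4) = 5. P is now [[1, 4], [3]].
Step i=3: Q has 3 at row 1, column 2; remove that cell from P, ejecting 4. So w(3) = 4. P is now [[1], [3]].
Step i=2: Q has 2 at row 2, column 1; remove 3 from row 2 of P and reverse-bump: 3 enters row 1 and ejects 1. So w(2) = 1. P is now [[3]].
Step i=1: Q has 1 at row 1, column 1; remove that cell from P, ejecting 3. So w(1) = 3. P is now [].

So w = 3 1 4 5 2.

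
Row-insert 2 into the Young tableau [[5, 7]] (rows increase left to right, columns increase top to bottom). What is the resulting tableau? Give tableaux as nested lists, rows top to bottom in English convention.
In row 1, 2 replaces 5 (the leftmost entry greater than 2); 5 is bumped to row 2. 5 starts a new row 2. The new tableau is [[2, 7], [5]].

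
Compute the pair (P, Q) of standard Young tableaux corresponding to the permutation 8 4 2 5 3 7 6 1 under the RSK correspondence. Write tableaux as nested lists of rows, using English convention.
P = [[1, 3, 6], [2, 5, 7], [4], [8]], Q = [[1, 4, 6], [2, 5, 7], [3], [8]]

Insert each entry of the permutation into P by Schensted row insertion, recording in Q the position of each new cell.

Insert 8: appended to row 1. P = [[8]], Q = [[1]].
Insert 4: 4 bumps 8 from row 1; 8 starts row 2. P = [[4], [8]], Q = [[1], [2]].
Insert 2: 2 bumps 4 from row 1; 4 bumps 8 from row 2; 8 starts row 3. P = [[2], [4], [8]], Q = [[1], [2], [3]].
Insert 5: appended to row 1. P = [[2, 5], [4], [8]], Q = [[1, 4], [2], [3]].
Insert 3: 3 bumps 5 from row 1; 5 appends to row 2. P = [[2, 3], [4, 5], [8]], Q = [[1, 4], [2, 5], [3]].
Insert 7: appended to row 1. P = [[2, 3, 7], [4, 5], [8]], Q = [[1, 4, 6], [2, 5], [3]].
Insert 6: 6 bumps 7 from row 1; 7 appends to row 2. P = [[2, 3, 6], [4, 5, 7], [8]], Q = [[1, 4, 6], [2, 5, 7], [3]].
Insert 1: 1 bumps 2 from row 1; 2 bumps 4 from row 2; 4 bumps 8 from row 3; 8 starts row 4. P = [[1, 3, 6], [2, 5, 7], [4], [8]], Q = [[1, 4, 6], [2, 5, 7], [3], [8]].

So P = [[1, 3, 6], [2, 5, 7], [4], [8]], Q = [[1, 4, 6], [2, 5, 7], [3], [8]].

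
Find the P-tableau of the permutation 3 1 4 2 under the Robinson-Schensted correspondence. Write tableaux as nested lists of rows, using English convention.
P = [[1, 2], [3, 4]]

After inserting 3: P = [[3]].
After inserting 1: P = [[1], [3]].
After inserting 4: P = [[1, 4], [3]].
After inserting 2: P = [[1, 2], [3, 4]].

So P = [[1, 2], [3, 4]].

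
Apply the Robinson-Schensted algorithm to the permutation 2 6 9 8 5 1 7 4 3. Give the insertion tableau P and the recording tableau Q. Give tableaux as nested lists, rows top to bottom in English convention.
P = [[1, 3, 7], [2, 4], [5, 8], [6], [9]], Q = [[1, 2, 3], [4, 7], [5, 8], [6], [9]]

Insert each entry of the permutation into P by Schensted row insertion, recording in Q the position of each new cell.

After inserting 2: P = [[2]].
After inserting 6: P = [[2, 6]].
After inserting 9: P = [[2, 6, 9]].
After inserting 8: P = [[2, 6, 8], [9]].
After inserting 5: P = [[2, 5, 8], [6], [9]].
After inserting 1: P = [[1, 5, 8], [2], [6], [9]].
After inserting 7: P = [[1, 5, 7], [2, 8], [6], [9]].
After inserting 4: P = [[1, 4, 7], [2, 5], [6, 8], [9]].
After inserting 3: P = [[1, 3, 7], [2, 4], [5, 8], [6], [9]].

So P = [[1, 3, 7], [2, 4], [5, 8], [6], [9]], Q = [[1, 2, 3], [4, 7], [5, 8], [6], [9]].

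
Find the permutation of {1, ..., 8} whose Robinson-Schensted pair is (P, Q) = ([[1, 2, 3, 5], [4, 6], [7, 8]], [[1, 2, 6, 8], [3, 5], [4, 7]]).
7 8 4 1 2 6 3 5

Reverse the RSK construction: for i from n down to 1, find the cell of Q containing i, remove the entry at that cell from P, and reverse-bump it up through P; the value ejected from row 1 is w(i).

Step i=8: Q has 8 at row 1, column 4; remove that cell from P, ejecting 5. So w(8) = 5. P is now [[1, 2, 3], [4, 6], [7, 8]].
Step i=7: Q has 7 at row 3, column 2; remove 8 from row 3 of P and reverse-bump: 8 enters row 2 and ejects 6; 6 enters row 1 and ejects 3. So w(7) = 3. P is now [[1, 2, 6], [4, 8], [7]].
Step i=6: Q has 6 at row 1, column 3; remove that cell from P, ejecting 6. So w(6) = 6. P is now [[1, 2], [4, 8], [7]].
Step i=5: Q has 5 at row 2, column 2; remove 8 from row 2 of P and reverse-bump: 8 enters row 1 and ejects 2. So w(5) = 2. P is now [[1, 8], [4], [7]].
Step i=4: Q has 4 at row 3, column 1; remove 7 from row 3 of P and reverse-bump: 7 enters row 2 and ejects 4; 4 enters row 1 and ejects 1. So w(4) = 1. P is now [[4, 8], [7]].
Step i=3: Q has 3 at row 2, column 1; remove 7 from row 2 of P and reverse-bump: 7 enters row 1 and ejects 4. So w(3) = 4. P is now [[7, 8]].
Step i=2: Q has 2 at row 1, column 2; remove that cell from P, ejecting 8. So w(2) = 8. P is now [[7]].
Step i=1: Q has 1 at row 1, column 1; remove that cell from P, ejecting 7. So w(1) = 7. P is now [].

So w = 7 8 4 1 2 6 3 5.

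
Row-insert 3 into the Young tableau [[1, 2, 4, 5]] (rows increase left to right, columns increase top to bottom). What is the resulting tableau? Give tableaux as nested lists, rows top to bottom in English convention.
[[1, 2, 3, 5], [4]]

In row 1, 3 replaces 4 (the leftmost entry greater than 3); 4 is bumped to row 2. 4 starts a new row 2. The new tableau is [[1, 2, 3, 5], [4]].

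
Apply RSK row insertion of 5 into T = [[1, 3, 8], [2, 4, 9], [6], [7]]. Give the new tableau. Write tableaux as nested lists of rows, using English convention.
In row 1, 5 replaces 8 (the leftmost entry greater than 5); 8 is bumped to row 2. In row 2, 8 replaces 9 (the leftmost entry greater than 8); 9 is bumped to row 3. 9 is appended to row 3. The new tableau is [[1, 3, 5], [2, 4, 8], [6, 9], [7]].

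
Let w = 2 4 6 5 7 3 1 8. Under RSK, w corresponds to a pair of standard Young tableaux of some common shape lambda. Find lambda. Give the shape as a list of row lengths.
RSK row insertion gives P = [[1, 3, 5, 7, 8], [2], [4], [6]], which has shape [5, 1, 1, 1].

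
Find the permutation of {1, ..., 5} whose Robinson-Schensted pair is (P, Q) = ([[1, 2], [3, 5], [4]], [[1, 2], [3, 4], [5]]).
Reverse the RSK construction: for i from n down to 1, find the cell of Q containing i, remove the entry at that cell from P, and reverse-bump it up through P; the value ejected from row 1 is w(i).

Step i=5: Q has 5 at row 3, column 1; remove 4 from row 3 of P and reverse-bump: 4 enters row 2 and ejects 3; 3 enters row 1 and ejects 2. So w(5) = 2. P is now [[1, 3], [4, 5]].
Step i=4: Q has 4 at row 2, column 2; remove 5 from row 2 of P and reverse-bump: 5 enters row 1 and ejects 3. So w(4) = 3. P is now [[1, 5], [4]].
Step i=3: Q has 3 at row 2, column 1; remove 4 from row 2 of P and reverse-bump: 4 enters row 1 and ejects 1. So w(3) = 1. P is now [[4, 5]].
Step i=2: Q has 2 at row 1, column 2; remove that cell from P, ejecting 5. So w(2) = 5. P is now [[4]].
Step i=1: Q has 1 at row 1, column 1; remove that cell from P, ejecting 4. So w(1) = 4. P is now [].

So w = 4 5 1 3 2.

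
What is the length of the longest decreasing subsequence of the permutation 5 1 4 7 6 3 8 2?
4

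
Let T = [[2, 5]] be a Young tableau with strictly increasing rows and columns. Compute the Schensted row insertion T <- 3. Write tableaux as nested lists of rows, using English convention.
[[2, 3], [5]]

In row 1, 3 replaces 5 (the leftmost entry greater than 3); 5 is bumped to row 2. 5 starts a new row 2. The new tableau is [[2, 3], [5]].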